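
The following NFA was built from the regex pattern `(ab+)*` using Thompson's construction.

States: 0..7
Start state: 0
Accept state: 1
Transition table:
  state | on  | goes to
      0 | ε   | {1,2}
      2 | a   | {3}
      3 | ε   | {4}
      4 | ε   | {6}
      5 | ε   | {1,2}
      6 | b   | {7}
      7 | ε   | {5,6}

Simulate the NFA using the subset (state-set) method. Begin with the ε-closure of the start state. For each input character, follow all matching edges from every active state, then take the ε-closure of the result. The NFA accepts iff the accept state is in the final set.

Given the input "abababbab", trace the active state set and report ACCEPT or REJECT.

Answer: ACCEPT

Steps:
start: ε-closure({0}) = {0,1,2}
'a' @ 1: {3,4,6}
'b' @ 2: {1,2,5,6,7}  ✓accept
'a' @ 3: {3,4,6}
'b' @ 4: {1,2,5,6,7}  ✓accept
'a' @ 5: {3,4,6}
'b' @ 6: {1,2,5,6,7}  ✓accept
'b' @ 7: {1,2,5,6,7}  ✓accept
'a' @ 8: {3,4,6}
'b' @ 9: {1,2,5,6,7}  ✓accept
final: {1,2,5,6,7}; accept 1 in set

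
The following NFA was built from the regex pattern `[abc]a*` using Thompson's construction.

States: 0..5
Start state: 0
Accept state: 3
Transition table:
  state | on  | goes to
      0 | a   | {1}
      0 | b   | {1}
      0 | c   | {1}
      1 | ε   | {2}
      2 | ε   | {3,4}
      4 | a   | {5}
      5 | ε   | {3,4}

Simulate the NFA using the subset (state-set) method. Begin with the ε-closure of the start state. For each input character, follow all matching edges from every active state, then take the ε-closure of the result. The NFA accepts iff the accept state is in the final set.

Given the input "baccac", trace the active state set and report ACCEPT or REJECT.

Answer: REJECT

Steps:
S₀ = ε-closure({0}) = {0}
'b' @ 1: {1,2,3,4}  [accepting]
'a' @ 2: {3,4,5}  [accepting]
'c' @ 3: {}  — dead — no transitions
rest 'cac' ignored (set empty)
after full input: {}  (accept=3 not in)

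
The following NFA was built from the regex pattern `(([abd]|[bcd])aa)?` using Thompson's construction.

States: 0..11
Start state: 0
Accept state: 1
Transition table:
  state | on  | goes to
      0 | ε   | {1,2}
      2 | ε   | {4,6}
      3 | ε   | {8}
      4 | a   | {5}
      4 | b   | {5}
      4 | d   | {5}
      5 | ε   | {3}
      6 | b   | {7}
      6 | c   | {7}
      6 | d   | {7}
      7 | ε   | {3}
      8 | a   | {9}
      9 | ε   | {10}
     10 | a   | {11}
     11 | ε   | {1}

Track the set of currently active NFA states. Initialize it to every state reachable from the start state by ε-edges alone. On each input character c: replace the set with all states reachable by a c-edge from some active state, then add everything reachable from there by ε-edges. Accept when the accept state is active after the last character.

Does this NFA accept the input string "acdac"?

start: ε-closure({0}) = {0,1,2,4,6}
'a' @ 1: {3,5,8}
'c' @ 2: {}  — dead — no transitions
rest 'dac' ignored (set empty)
final: {}; accept 1 not in set

Answer: REJECT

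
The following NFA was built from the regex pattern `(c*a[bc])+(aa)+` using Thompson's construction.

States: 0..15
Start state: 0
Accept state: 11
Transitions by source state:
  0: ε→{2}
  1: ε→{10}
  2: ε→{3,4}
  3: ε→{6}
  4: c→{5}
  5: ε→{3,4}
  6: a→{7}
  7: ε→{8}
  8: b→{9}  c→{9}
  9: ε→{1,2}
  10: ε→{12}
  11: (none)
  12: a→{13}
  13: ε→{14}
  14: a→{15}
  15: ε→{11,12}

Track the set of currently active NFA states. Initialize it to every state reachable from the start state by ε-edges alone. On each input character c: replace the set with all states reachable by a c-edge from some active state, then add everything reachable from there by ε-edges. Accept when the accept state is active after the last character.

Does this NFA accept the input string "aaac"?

initial (ε-close {0}): {0,2,3,4,6}
'a' @ 1: {7,8}
'a' @ 2: {}  — state set empty
rest 'ac' ignored (set empty)
final: {}; accept 11 not in set

Answer: REJECT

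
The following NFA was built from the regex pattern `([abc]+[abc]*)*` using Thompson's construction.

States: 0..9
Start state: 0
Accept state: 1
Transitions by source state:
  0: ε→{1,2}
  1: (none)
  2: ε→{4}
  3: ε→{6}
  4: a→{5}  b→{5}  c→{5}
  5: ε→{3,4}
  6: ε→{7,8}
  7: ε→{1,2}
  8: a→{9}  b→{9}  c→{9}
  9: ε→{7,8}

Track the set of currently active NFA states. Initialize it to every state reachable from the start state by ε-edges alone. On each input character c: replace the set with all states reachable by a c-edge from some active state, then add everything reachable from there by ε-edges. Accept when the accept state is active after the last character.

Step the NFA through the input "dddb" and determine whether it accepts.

Answer: REJECT

Steps:
S₀ = ε-closure({0}) = {0,1,2,4}
'd' @ 1: {}  — dead — no transitions
rest 'ddb' ignored (set empty)
final: {}; accept 1 not in set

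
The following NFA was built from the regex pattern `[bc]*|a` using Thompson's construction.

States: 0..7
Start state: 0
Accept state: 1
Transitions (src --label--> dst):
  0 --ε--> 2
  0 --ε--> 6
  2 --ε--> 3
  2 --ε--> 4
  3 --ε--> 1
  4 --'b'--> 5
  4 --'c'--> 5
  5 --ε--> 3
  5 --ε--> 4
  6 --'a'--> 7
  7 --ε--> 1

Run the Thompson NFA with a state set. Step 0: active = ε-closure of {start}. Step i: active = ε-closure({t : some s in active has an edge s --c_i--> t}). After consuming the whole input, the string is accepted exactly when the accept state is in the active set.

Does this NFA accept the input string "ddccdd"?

Answer: REJECT

Derivation:
start: ε-closure({0}) = {0,1,2,3,4,6}
'd' @ 1: {}  — state set empty
rest 'dccdd' ignored (set empty)
final: {}; accept 1 not in set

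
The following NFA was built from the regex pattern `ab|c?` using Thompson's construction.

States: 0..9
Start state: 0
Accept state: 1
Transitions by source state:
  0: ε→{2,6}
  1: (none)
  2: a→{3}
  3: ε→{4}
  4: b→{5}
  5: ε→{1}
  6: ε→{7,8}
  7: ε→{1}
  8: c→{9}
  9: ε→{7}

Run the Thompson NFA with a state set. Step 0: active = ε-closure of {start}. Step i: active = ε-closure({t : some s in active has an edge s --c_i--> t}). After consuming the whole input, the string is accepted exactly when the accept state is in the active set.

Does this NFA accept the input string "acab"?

Answer: REJECT

Steps:
start: ε-closure({0}) = {0,1,2,6,7,8}
'a' @ 1: {3,4}
'c' @ 2: {}  — state set empty
rest 'ab' ignored (set empty)
end set {} — state 1 not in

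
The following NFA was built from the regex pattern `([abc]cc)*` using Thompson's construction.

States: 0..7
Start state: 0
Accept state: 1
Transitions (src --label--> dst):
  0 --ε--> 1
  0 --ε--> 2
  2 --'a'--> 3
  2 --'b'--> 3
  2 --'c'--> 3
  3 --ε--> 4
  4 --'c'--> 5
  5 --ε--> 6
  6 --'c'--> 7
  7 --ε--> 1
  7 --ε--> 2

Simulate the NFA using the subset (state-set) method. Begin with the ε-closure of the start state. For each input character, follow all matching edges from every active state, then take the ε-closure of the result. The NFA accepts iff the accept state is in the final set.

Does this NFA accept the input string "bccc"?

Answer: REJECT

Derivation:
S₀ = ε-closure({0}) = {0,1,2}
'b' @ 1: {3,4}
'c' @ 2: {5,6}
'c' @ 3: {1,2,7}  [accepting]
'c' @ 4: {3,4}
final: {3,4}; accept 1 not in set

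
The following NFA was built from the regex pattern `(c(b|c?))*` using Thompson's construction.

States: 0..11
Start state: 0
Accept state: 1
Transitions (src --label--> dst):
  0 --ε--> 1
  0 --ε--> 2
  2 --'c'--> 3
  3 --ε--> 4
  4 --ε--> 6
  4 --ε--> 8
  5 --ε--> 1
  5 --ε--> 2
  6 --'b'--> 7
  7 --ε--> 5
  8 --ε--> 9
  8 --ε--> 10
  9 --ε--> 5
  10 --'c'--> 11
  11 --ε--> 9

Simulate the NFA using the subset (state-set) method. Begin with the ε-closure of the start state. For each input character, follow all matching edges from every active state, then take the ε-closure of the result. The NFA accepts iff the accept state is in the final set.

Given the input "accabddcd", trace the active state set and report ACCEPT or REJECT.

Answer: REJECT

Trace:
S₀ = ε-closure({0}) = {0,1,2}
'a' @ 1: {}  — state set empty
rest 'ccabddcd' ignored (set empty)
end set {} — state 1 not in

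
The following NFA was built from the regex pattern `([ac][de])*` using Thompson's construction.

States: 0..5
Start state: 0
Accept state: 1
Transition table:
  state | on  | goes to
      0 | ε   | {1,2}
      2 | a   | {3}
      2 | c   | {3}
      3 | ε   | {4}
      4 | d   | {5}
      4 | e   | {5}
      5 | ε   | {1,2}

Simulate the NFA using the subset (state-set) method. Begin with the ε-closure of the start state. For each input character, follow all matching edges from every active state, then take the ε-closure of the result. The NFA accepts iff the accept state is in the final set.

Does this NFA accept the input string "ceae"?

Answer: ACCEPT

Derivation:
start: ε-closure({0}) = {0,1,2}
'c' @ 1: {3,4}
'e' @ 2: {1,2,5}  [accepting]
'a' @ 3: {3,4}
'e' @ 4: {1,2,5}  [accepting]
final: {1,2,5}; accept 1 in set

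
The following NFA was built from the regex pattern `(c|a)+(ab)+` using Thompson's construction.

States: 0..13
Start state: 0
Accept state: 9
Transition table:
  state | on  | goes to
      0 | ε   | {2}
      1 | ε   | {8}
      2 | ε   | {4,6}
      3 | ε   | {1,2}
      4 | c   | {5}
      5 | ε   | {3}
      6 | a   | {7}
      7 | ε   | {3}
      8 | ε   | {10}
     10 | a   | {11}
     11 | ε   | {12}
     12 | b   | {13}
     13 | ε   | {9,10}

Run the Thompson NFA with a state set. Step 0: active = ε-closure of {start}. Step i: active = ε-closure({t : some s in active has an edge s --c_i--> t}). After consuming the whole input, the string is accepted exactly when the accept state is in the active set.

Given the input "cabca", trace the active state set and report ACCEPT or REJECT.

Answer: REJECT

Derivation:
start: ε-closure({0}) = {0,2,4,6}
'c' @ 1: {1,2,3,4,5,6,8,10}
'a' @ 2: {1,2,3,4,6,7,8,10,11,12}
'b' @ 3: {9,10,13}  (accept∈set)
'c' @ 4: {}  — dead — no transitions
rest 'a' ignored (set empty)
after full input: {}  (accept=9 not in)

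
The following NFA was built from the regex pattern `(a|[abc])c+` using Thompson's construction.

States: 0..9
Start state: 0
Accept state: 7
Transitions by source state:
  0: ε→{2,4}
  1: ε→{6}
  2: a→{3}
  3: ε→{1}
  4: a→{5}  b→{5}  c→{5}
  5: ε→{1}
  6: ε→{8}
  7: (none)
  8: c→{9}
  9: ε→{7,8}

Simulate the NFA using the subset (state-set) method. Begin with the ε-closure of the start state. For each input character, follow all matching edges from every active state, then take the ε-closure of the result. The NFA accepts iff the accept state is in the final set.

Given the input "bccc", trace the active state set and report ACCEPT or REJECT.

S₀ = ε-closure({0}) = {0,2,4}
'b' @ 1: {1,5,6,8}
'c' @ 2: {7,8,9}  (accept∈set)
'c' @ 3: {7,8,9}  (accept∈set)
'c' @ 4: {7,8,9}  (accept∈set)
end set {7,8,9} — state 7 in

Answer: ACCEPT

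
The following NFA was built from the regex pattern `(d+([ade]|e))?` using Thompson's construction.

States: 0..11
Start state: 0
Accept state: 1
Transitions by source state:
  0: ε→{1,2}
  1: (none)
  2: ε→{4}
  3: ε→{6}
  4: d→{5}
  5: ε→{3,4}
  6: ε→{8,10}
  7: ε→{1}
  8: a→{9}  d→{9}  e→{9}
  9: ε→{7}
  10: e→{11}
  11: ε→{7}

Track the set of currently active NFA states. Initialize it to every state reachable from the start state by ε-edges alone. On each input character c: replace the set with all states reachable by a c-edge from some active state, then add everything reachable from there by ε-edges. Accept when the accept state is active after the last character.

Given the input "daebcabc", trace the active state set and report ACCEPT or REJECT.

S₀ = ε-closure({0}) = {0,1,2,4}
'd' @ 1: {3,4,5,6,8,10}
'a' @ 2: {1,7,9}  [accepting]
'e' @ 3: {}  — state set empty
rest 'bcabc' ignored (set empty)
end set {} — state 1 not in

Answer: REJECT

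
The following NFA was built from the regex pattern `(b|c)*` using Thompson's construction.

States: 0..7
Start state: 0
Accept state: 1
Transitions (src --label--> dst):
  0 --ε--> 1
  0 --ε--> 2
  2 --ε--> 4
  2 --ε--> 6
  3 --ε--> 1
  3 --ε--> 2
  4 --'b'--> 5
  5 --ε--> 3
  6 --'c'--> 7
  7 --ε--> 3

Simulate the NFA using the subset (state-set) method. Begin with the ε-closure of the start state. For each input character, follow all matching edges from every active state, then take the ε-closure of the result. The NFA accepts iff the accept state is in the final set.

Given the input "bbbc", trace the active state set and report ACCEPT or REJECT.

Answer: ACCEPT

Derivation:
S₀ = ε-closure({0}) = {0,1,2,4,6}
'b' @ 1: {1,2,3,4,5,6}  (accept∈set)
'b' @ 2: {1,2,3,4,5,6}  (accept∈set)
'b' @ 3: {1,2,3,4,5,6}  (accept∈set)
'c' @ 4: {1,2,3,4,6,7}  (accept∈set)
after full input: {1,2,3,4,6,7}  (accept=1 in)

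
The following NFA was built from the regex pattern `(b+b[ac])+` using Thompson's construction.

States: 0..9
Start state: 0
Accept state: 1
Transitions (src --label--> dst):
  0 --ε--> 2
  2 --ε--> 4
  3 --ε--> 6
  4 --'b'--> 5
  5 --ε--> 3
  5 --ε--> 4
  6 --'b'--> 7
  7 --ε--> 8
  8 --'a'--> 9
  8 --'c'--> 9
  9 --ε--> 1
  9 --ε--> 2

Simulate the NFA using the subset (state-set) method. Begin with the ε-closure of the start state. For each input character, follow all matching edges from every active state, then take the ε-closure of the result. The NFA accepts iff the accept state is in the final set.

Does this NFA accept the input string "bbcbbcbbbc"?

initial (ε-close {0}): {0,2,4}
'b' @ 1: {3,4,5,6}
'b' @ 2: {3,4,5,6,7,8}
'c' @ 3: {1,2,4,9}  (accept∈set)
'b' @ 4: {3,4,5,6}
'b' @ 5: {3,4,5,6,7,8}
'c' @ 6: {1,2,4,9}  (accept∈set)
'b' @ 7: {3,4,5,6}
'b' @ 8: {3,4,5,6,7,8}
'b' @ 9: {3,4,5,6,7,8}
'c' @ 10: {1,2,4,9}  (accept∈set)
after full input: {1,2,4,9}  (accept=1 in)

Answer: ACCEPT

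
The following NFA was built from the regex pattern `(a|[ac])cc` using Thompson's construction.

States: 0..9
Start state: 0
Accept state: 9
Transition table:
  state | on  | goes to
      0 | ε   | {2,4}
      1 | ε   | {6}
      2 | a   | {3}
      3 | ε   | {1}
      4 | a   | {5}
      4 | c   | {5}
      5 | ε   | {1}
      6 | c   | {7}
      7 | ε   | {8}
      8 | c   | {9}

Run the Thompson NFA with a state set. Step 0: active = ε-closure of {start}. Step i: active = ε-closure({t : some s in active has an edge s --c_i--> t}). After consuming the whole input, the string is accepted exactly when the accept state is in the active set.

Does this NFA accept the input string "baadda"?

initial (ε-close {0}): {0,2,4}
'b' @ 1: {}  — no active states
rest 'aadda' ignored (set empty)
final: {}; accept 9 not in set

Answer: REJECT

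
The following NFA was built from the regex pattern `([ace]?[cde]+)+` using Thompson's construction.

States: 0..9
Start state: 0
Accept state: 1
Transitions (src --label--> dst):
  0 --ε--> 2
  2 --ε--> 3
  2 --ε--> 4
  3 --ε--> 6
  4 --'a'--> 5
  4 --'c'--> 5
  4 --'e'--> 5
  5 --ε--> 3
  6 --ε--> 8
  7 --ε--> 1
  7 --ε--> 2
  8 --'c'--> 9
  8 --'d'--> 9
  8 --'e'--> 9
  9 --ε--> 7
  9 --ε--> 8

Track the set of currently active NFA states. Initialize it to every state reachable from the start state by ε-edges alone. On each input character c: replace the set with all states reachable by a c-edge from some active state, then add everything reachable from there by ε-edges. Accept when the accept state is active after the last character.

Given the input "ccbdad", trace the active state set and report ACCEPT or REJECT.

Answer: REJECT

Derivation:
initial (ε-close {0}): {0,2,3,4,6,8}
'c' @ 1: {1,2,3,4,5,6,7,8,9}  (accept∈set)
'c' @ 2: {1,2,3,4,5,6,7,8,9}  (accept∈set)
'b' @ 3: {}  — dead — no transitions
rest 'dad' ignored (set empty)
final: {}; accept 1 not in set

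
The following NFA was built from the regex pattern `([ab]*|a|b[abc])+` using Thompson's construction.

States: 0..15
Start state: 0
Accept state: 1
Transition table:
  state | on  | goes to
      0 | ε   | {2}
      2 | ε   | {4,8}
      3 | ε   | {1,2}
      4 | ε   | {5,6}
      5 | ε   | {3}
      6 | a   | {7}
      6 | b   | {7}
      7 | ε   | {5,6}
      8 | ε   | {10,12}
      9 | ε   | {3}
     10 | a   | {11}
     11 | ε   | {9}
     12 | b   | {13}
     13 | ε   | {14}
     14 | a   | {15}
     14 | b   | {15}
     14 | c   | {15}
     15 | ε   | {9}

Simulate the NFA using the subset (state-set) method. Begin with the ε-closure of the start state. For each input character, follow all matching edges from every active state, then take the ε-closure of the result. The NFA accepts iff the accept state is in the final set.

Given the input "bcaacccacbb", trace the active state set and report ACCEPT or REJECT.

start: ε-closure({0}) = {0,1,2,3,4,5,6,8,10,12}
'b' @ 1: {1,2,3,4,5,6,7,8,10,12,13,14}  ✓accept
'c' @ 2: {1,2,3,4,5,6,8,9,10,12,15}  ✓accept
'a' @ 3: {1,2,3,4,5,6,7,8,9,10,11,12}  ✓accept
'a' @ 4: {1,2,3,4,5,6,7,8,9,10,11,12}  ✓accept
'c' @ 5: {}  — dead — no transitions
rest 'ccacbb' ignored (set empty)
after full input: {}  (accept=1 not in)

Answer: REJECT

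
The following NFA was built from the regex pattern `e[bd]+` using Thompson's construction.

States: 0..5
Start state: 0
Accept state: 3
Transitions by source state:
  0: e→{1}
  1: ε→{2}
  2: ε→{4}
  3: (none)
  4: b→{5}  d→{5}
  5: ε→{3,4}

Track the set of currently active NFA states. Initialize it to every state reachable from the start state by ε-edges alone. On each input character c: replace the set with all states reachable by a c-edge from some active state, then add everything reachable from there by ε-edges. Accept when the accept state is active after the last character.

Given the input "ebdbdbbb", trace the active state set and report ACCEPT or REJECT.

S₀ = ε-closure({0}) = {0}
'e' @ 1: {1,2,4}
'b' @ 2: {3,4,5}  (accept∈set)
'd' @ 3: {3,4,5}  (accept∈set)
'b' @ 4: {3,4,5}  (accept∈set)
'd' @ 5: {3,4,5}  (accept∈set)
'b' @ 6: {3,4,5}  (accept∈set)
'b' @ 7: {3,4,5}  (accept∈set)
'b' @ 8: {3,4,5}  (accept∈set)
end set {3,4,5} — state 3 in

Answer: ACCEPT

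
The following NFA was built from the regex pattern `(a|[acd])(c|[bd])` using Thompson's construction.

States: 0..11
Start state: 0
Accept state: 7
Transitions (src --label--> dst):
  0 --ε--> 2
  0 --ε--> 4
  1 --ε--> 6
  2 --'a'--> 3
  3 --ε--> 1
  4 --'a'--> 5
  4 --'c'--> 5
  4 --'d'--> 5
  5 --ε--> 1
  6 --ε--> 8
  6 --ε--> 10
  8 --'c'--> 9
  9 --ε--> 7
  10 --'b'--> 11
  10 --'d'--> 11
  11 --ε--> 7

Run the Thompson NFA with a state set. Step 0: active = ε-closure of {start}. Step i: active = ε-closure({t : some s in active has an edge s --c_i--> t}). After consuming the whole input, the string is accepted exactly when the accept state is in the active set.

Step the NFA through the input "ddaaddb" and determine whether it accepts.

Answer: REJECT

Steps:
S₀ = ε-closure({0}) = {0,2,4}
'd' @ 1: {1,5,6,8,10}
'd' @ 2: {7,11}  [accepting]
'a' @ 3: {}  — dead — no transitions
rest 'addb' ignored (set empty)
after full input: {}  (accept=7 not in)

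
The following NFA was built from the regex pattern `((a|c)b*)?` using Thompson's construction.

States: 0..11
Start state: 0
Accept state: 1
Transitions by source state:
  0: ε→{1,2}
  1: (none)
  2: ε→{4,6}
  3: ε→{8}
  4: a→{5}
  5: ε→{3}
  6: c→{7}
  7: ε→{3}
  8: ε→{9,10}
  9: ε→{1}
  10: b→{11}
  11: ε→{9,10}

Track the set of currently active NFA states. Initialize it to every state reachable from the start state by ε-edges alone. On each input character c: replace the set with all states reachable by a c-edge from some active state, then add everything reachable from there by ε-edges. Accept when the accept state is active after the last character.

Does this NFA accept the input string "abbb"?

start: ε-closure({0}) = {0,1,2,4,6}
'a' @ 1: {1,3,5,8,9,10}  [accepting]
'b' @ 2: {1,9,10,11}  [accepting]
'b' @ 3: {1,9,10,11}  [accepting]
'b' @ 4: {1,9,10,11}  [accepting]
after full input: {1,9,10,11}  (accept=1 in)

Answer: ACCEPT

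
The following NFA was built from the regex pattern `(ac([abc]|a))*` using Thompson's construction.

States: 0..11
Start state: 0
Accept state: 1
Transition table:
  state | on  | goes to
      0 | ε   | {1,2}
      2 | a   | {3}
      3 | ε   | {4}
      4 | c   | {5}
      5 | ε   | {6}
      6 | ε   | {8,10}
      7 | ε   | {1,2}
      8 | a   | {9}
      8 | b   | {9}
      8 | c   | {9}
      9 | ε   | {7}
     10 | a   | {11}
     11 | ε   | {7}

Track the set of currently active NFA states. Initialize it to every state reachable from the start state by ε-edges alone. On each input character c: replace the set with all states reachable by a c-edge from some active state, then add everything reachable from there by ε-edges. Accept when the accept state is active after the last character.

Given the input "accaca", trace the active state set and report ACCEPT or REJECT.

start: ε-closure({0}) = {0,1,2}
'a' @ 1: {3,4}
'c' @ 2: {5,6,8,10}
'c' @ 3: {1,2,7,9}  [accepting]
'a' @ 4: {3,4}
'c' @ 5: {5,6,8,10}
'a' @ 6: {1,2,7,9,11}  [accepting]
end set {1,2,7,9,11} — state 1 in

Answer: ACCEPT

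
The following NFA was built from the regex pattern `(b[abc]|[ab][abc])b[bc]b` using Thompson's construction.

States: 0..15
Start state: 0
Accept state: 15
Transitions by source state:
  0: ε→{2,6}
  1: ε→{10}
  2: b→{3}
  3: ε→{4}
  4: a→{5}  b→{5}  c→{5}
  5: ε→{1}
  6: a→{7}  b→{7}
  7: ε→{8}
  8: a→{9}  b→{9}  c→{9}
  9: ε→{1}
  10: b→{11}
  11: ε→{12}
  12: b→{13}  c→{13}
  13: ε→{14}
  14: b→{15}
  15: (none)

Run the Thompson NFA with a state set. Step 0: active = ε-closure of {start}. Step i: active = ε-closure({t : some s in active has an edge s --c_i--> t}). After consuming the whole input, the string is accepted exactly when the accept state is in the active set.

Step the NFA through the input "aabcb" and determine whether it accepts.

initial (ε-close {0}): {0,2,6}
'a' @ 1: {7,8}
'a' @ 2: {1,9,10}
'b' @ 3: {11,12}
'c' @ 4: {13,14}
'b' @ 5: {15}  (accept∈set)
final: {15}; accept 15 in set

Answer: ACCEPT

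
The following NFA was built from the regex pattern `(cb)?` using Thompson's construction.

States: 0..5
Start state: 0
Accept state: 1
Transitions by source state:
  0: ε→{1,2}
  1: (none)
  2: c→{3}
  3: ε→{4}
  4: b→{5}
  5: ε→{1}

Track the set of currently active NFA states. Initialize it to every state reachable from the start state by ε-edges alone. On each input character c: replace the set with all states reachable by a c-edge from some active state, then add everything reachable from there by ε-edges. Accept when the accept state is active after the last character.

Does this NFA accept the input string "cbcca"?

start: ε-closure({0}) = {0,1,2}
'c' @ 1: {3,4}
'b' @ 2: {1,5}  [accepting]
'c' @ 3: {}  — state set empty
rest 'ca' ignored (set empty)
final: {}; accept 1 not in set

Answer: REJECT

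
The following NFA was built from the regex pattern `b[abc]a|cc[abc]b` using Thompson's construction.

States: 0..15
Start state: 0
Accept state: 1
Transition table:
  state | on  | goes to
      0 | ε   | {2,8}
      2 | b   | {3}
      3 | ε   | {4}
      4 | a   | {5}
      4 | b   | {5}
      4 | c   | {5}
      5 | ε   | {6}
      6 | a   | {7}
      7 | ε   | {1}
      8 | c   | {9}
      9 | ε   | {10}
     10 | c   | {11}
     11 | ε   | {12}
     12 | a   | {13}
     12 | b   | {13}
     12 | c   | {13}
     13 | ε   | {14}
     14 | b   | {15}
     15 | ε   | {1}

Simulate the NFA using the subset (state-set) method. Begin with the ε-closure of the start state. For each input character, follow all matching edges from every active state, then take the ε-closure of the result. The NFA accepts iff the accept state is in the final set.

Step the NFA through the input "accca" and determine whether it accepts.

Answer: REJECT

Derivation:
start: ε-closure({0}) = {0,2,8}
'a' @ 1: {}  — no active states
rest 'ccca' ignored (set empty)
after full input: {}  (accept=1 not in)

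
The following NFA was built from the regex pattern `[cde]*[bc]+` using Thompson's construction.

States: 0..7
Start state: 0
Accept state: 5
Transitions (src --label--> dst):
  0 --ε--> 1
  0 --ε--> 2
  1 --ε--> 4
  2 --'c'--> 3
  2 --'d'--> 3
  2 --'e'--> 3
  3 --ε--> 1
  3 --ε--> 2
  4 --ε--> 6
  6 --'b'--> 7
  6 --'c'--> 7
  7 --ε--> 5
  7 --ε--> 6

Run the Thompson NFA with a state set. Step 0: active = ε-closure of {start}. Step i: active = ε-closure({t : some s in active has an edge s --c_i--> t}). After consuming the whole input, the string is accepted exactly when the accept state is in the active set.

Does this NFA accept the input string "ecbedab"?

Answer: REJECT

Derivation:
S₀ = ε-closure({0}) = {0,1,2,4,6}
'e' @ 1: {1,2,3,4,6}
'c' @ 2: {1,2,3,4,5,6,7}  (accept∈set)
'b' @ 3: {5,6,7}  (accept∈set)
'e' @ 4: {}  — dead — no transitions
rest 'dab' ignored (set empty)
after full input: {}  (accept=5 not in)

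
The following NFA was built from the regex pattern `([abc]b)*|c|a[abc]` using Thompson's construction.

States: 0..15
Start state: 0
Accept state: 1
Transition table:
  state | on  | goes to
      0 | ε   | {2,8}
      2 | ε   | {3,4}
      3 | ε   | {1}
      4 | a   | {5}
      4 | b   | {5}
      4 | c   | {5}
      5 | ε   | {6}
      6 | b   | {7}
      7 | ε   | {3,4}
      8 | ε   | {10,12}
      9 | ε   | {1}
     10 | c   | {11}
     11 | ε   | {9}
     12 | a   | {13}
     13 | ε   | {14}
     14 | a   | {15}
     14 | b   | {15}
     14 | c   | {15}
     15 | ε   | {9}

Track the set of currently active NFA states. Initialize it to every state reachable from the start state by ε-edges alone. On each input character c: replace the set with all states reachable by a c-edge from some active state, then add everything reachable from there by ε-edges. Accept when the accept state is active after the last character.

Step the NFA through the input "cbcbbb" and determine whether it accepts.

Answer: ACCEPT

Steps:
start: ε-closure({0}) = {0,1,2,3,4,8,10,12}
'c' @ 1: {1,5,6,9,11}  (accept∈set)
'b' @ 2: {1,3,4,7}  (accept∈set)
'c' @ 3: {5,6}
'b' @ 4: {1,3,4,7}  (accept∈set)
'b' @ 5: {5,6}
'b' @ 6: {1,3,4,7}  (accept∈set)
after full input: {1,3,4,7}  (accept=1 in)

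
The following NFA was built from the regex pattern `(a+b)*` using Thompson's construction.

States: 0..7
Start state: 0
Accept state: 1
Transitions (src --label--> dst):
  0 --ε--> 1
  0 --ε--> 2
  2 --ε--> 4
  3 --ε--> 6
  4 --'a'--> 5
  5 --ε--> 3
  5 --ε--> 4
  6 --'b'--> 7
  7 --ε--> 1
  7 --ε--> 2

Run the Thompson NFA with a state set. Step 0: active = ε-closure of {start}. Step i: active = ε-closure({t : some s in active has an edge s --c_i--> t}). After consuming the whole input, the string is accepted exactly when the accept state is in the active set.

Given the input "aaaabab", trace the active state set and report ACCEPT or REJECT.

Answer: ACCEPT

Steps:
start: ε-closure({0}) = {0,1,2,4}
'a' @ 1: {3,4,5,6}
'a' @ 2: {3,4,5,6}
'a' @ 3: {3,4,5,6}
'a' @ 4: {3,4,5,6}
'b' @ 5: {1,2,4,7}  (accept∈set)
'a' @ 6: {3,4,5,6}
'b' @ 7: {1,2,4,7}  (accept∈set)
final: {1,2,4,7}; accept 1 in set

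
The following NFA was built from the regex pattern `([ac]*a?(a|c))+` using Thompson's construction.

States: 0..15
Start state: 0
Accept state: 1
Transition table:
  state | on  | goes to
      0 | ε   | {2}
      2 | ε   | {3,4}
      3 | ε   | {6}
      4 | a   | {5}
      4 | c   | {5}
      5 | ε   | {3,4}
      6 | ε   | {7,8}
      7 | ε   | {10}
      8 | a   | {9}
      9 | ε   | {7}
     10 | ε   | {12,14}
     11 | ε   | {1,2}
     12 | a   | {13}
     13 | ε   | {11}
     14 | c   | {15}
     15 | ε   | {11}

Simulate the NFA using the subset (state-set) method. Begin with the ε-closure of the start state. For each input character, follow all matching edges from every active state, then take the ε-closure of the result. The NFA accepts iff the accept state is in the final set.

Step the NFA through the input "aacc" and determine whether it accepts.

Answer: ACCEPT

Steps:
S₀ = ε-closure({0}) = {0,2,3,4,6,7,8,10,12,14}
'a' @ 1: {1,2,3,4,5,6,7,8,9,10,11,12,13,14}  [accepting]
'a' @ 2: {1,2,3,4,5,6,7,8,9,10,11,12,13,14}  [accepting]
'c' @ 3: {1,2,3,4,5,6,7,8,10,11,12,14,15}  [accepting]
'c' @ 4: {1,2,3,4,5,6,7,8,10,11,12,14,15}  [accepting]
end set {1,2,3,4,5,6,7,8,10,11,12,14,15} — state 1 in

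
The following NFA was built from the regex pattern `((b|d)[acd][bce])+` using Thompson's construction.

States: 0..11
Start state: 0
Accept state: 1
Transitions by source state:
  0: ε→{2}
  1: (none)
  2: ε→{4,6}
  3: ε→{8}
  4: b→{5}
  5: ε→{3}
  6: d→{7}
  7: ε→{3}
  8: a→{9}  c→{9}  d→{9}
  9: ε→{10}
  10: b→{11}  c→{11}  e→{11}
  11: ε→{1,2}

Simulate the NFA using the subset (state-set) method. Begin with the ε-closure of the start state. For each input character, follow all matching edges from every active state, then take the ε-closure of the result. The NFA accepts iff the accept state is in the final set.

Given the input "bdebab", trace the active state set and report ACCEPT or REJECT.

Answer: ACCEPT

Derivation:
initial (ε-close {0}): {0,2,4,6}
'b' @ 1: {3,5,8}
'd' @ 2: {9,10}
'e' @ 3: {1,2,4,6,11}  [accepting]
'b' @ 4: {3,5,8}
'a' @ 5: {9,10}
'b' @ 6: {1,2,4,6,11}  [accepting]
after full input: {1,2,4,6,11}  (accept=1 in)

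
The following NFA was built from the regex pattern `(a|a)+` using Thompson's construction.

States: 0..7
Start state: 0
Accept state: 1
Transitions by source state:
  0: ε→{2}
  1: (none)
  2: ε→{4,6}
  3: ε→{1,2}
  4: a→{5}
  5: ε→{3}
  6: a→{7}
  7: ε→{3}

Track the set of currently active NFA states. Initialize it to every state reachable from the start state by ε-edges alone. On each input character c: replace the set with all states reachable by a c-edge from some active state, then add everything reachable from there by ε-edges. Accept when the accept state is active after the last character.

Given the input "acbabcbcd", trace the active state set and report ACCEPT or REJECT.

Answer: REJECT

Derivation:
initial (ε-close {0}): {0,2,4,6}
'a' @ 1: {1,2,3,4,5,6,7}  (accept∈set)
'c' @ 2: {}  — no active states
rest 'babcbcd' ignored (set empty)
end set {} — state 1 not in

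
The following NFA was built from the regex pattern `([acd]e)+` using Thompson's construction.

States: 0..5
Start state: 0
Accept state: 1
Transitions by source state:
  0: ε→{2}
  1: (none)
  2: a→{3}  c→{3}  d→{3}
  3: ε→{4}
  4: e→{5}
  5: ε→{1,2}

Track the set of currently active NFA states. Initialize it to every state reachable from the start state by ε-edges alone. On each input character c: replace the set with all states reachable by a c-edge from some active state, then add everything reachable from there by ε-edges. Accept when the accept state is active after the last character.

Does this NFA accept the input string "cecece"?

Answer: ACCEPT

Steps:
start: ε-closure({0}) = {0,2}
'c' @ 1: {3,4}
'e' @ 2: {1,2,5}  ✓accept
'c' @ 3: {3,4}
'e' @ 4: {1,2,5}  ✓accept
'c' @ 5: {3,4}
'e' @ 6: {1,2,5}  ✓accept
after full input: {1,2,5}  (accept=1 in)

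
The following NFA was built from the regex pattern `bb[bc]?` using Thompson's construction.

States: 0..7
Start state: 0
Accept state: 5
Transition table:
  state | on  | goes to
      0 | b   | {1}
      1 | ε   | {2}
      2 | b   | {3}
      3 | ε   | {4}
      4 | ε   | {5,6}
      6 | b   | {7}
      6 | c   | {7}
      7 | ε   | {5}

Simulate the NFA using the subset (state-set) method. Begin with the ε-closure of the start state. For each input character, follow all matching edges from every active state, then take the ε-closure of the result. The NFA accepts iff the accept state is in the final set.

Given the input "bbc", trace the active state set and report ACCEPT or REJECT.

S₀ = ε-closure({0}) = {0}
'b' @ 1: {1,2}
'b' @ 2: {3,4,5,6}  ✓accept
'c' @ 3: {5,7}  ✓accept
after full input: {5,7}  (accept=5 in)

Answer: ACCEPT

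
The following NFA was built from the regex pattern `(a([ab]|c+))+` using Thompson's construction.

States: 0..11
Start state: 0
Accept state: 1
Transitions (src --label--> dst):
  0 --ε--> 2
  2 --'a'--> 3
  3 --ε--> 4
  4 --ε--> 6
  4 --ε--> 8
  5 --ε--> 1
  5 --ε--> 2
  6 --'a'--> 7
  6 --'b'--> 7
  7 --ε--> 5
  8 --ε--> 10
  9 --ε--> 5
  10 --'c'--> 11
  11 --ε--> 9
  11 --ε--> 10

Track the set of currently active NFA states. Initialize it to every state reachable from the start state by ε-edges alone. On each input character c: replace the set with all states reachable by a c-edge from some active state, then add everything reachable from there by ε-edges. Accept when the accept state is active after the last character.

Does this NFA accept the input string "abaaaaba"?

Answer: REJECT

Steps:
start: ε-closure({0}) = {0,2}
'a' @ 1: {3,4,6,8,10}
'b' @ 2: {1,2,5,7}  (accept∈set)
'a' @ 3: {3,4,6,8,10}
'a' @ 4: {1,2,5,7}  (accept∈set)
'a' @ 5: {3,4,6,8,10}
'a' @ 6: {1,2,5,7}  (accept∈set)
'b' @ 7: {}  — dead — no transitions
rest 'a' ignored (set empty)
after full input: {}  (accept=1 not in)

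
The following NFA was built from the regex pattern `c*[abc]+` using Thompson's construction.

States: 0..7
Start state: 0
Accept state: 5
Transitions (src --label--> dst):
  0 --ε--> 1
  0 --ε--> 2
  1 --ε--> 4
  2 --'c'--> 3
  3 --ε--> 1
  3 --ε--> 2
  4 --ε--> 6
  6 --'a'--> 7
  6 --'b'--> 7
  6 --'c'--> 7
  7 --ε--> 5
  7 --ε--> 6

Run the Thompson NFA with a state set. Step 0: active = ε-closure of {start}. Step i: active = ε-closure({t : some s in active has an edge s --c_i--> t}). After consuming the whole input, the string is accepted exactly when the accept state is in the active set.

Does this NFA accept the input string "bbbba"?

S₀ = ε-closure({0}) = {0,1,2,4,6}
'b' @ 1: {5,6,7}  ✓accept
'b' @ 2: {5,6,7}  ✓accept
'b' @ 3: {5,6,7}  ✓accept
'b' @ 4: {5,6,7}  ✓accept
'a' @ 5: {5,6,7}  ✓accept
final: {5,6,7}; accept 5 in set

Answer: ACCEPT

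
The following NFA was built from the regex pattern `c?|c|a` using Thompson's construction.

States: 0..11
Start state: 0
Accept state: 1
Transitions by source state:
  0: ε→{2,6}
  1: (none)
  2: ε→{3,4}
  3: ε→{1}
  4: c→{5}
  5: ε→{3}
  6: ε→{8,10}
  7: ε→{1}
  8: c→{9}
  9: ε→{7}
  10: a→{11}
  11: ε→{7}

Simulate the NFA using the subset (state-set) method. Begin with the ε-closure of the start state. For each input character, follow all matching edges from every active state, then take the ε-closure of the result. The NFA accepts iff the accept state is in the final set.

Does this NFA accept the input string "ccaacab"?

Answer: REJECT

Steps:
S₀ = ε-closure({0}) = {0,1,2,3,4,6,8,10}
'c' @ 1: {1,3,5,7,9}  ✓accept
'c' @ 2: {}  — no active states
rest 'aacab' ignored (set empty)
after full input: {}  (accept=1 not in)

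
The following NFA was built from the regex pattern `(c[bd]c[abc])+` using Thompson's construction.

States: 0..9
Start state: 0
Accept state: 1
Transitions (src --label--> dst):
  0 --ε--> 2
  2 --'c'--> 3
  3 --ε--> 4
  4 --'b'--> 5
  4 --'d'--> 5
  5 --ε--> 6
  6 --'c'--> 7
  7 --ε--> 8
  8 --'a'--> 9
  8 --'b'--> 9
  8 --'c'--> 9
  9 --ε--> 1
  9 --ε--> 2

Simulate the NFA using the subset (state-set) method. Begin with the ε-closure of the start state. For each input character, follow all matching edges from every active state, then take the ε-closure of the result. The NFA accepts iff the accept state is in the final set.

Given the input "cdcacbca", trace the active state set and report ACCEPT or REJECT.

Answer: ACCEPT

Steps:
initial (ε-close {0}): {0,2}
'c' @ 1: {3,4}
'd' @ 2: {5,6}
'c' @ 3: {7,8}
'a' @ 4: {1,2,9}  (accept∈set)
'c' @ 5: {3,4}
'b' @ 6: {5,6}
'c' @ 7: {7,8}
'a' @ 8: {1,2,9}  (accept∈set)
final: {1,2,9}; accept 1 in set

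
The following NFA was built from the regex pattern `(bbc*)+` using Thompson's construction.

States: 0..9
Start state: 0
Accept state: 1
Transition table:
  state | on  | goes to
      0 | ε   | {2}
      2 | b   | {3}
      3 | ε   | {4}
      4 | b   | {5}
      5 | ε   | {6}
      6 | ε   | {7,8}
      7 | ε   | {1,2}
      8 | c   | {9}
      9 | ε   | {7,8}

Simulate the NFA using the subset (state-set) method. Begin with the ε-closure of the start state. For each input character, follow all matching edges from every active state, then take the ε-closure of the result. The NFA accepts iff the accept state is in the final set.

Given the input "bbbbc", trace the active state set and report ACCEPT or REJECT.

Answer: ACCEPT

Trace:
initial (ε-close {0}): {0,2}
'b' @ 1: {3,4}
'b' @ 2: {1,2,5,6,7,8}  ✓accept
'b' @ 3: {3,4}
'b' @ 4: {1,2,5,6,7,8}  ✓accept
'c' @ 5: {1,2,7,8,9}  ✓accept
end set {1,2,7,8,9} — state 1 in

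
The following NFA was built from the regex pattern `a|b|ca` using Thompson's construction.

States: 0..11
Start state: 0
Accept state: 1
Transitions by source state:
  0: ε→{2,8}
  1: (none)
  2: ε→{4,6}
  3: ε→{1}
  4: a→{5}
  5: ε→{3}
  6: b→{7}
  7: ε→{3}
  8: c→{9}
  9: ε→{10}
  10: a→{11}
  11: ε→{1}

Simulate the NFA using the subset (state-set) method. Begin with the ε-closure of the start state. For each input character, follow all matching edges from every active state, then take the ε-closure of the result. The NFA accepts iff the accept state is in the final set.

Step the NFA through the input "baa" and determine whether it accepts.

S₀ = ε-closure({0}) = {0,2,4,6,8}
'b' @ 1: {1,3,7}  (accept∈set)
'a' @ 2: {}  — no active states
rest 'a' ignored (set empty)
final: {}; accept 1 not in set

Answer: REJECT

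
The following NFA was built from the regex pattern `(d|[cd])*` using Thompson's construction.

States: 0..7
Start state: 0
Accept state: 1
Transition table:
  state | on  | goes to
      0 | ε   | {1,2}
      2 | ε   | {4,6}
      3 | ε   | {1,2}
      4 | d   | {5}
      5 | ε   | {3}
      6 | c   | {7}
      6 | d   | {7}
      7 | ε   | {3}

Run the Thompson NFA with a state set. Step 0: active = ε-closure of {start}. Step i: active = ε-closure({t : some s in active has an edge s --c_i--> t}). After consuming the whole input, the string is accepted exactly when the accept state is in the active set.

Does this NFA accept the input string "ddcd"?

Answer: ACCEPT

Steps:
start: ε-closure({0}) = {0,1,2,4,6}
'd' @ 1: {1,2,3,4,5,6,7}  ✓accept
'd' @ 2: {1,2,3,4,5,6,7}  ✓accept
'c' @ 3: {1,2,3,4,6,7}  ✓accept
'd' @ 4: {1,2,3,4,5,6,7}  ✓accept
final: {1,2,3,4,5,6,7}; accept 1 in set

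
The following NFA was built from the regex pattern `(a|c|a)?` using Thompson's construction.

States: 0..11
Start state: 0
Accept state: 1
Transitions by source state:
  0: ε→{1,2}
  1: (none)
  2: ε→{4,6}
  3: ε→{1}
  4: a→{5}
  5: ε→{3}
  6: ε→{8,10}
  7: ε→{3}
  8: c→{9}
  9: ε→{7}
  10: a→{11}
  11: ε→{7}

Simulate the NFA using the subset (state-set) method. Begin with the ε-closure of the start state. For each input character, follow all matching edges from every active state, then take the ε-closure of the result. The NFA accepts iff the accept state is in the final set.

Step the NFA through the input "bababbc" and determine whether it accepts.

S₀ = ε-closure({0}) = {0,1,2,4,6,8,10}
'b' @ 1: {}  — dead — no transitions
rest 'ababbc' ignored (set empty)
final: {}; accept 1 not in set

Answer: REJECT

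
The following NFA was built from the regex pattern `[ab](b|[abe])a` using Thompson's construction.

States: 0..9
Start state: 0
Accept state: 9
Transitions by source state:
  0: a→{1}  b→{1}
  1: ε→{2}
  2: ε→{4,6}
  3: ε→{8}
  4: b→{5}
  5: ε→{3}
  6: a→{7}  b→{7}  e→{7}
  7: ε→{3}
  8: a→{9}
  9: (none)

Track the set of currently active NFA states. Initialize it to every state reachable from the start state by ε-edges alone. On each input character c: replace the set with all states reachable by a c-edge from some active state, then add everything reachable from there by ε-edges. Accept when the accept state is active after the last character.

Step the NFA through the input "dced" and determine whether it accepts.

Answer: REJECT

Trace:
initial (ε-close {0}): {0}
'd' @ 1: {}  — state set empty
rest 'ced' ignored (set empty)
final: {}; accept 9 not in set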